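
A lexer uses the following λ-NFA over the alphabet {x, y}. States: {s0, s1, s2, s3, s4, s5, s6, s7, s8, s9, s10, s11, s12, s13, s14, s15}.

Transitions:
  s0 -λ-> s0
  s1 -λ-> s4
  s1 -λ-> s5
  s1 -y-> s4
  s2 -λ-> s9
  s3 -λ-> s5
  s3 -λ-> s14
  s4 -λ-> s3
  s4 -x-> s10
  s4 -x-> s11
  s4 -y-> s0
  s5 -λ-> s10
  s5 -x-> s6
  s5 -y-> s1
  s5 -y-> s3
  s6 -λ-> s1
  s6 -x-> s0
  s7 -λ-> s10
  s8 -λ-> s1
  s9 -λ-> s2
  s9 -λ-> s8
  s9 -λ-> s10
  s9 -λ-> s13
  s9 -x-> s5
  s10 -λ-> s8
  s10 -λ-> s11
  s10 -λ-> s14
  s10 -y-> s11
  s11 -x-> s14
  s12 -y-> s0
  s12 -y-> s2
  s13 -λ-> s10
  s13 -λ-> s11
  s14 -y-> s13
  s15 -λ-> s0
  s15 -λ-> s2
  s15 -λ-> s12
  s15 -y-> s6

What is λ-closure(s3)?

{s1, s3, s4, s5, s8, s10, s11, s14}

Start with {s3}.
From s3 via λ: add s5, s14.
From s5 via λ: add s10.
From s10 via λ: add s8, s11.
From s8 via λ: add s1.
From s1 via λ: add s4.
No new states can be added; the closed set is {s1, s3, s4, s5, s8, s10, s11, s14}.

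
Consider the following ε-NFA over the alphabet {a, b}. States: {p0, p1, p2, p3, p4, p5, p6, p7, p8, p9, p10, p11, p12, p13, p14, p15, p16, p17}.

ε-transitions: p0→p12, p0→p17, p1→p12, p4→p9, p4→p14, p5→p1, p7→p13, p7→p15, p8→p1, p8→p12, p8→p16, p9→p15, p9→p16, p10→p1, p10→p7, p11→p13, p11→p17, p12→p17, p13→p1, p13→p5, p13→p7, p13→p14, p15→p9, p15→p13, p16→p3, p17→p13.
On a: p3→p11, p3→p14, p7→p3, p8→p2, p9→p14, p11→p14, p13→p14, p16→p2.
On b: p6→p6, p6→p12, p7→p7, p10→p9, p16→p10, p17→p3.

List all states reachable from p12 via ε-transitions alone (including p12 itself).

Start with {p12}.
From p12 via ε: add p17.
From p17 via ε: add p13.
From p13 via ε: add p1, p5, p7, p14.
From p7 via ε: add p15.
From p15 via ε: add p9.
From p9 via ε: add p16.
From p16 via ε: add p3.
No new states can be added; the closed set is {p1, p3, p5, p7, p9, p12, p13, p14, p15, p16, p17}.

{p1, p3, p5, p7, p9, p12, p13, p14, p15, p16, p17}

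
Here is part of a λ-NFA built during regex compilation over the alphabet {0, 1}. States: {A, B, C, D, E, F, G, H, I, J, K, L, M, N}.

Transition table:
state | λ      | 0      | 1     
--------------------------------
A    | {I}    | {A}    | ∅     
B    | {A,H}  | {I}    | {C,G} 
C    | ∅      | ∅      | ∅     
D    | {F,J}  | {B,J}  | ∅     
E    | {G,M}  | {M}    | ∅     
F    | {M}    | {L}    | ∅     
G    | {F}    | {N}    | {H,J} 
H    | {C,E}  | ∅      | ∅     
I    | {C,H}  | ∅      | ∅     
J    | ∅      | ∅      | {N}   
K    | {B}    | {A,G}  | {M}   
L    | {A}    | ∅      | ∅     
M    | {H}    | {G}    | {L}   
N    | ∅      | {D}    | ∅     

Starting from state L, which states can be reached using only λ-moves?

{A, C, E, F, G, H, I, L, M}

Start with {L}.
From L via λ: add A.
From A via λ: add I.
From I via λ: add C, H.
From H via λ: add E.
From E via λ: add G, M.
From G via λ: add F.
No new states can be added; the closed set is {A, C, E, F, G, H, I, L, M}.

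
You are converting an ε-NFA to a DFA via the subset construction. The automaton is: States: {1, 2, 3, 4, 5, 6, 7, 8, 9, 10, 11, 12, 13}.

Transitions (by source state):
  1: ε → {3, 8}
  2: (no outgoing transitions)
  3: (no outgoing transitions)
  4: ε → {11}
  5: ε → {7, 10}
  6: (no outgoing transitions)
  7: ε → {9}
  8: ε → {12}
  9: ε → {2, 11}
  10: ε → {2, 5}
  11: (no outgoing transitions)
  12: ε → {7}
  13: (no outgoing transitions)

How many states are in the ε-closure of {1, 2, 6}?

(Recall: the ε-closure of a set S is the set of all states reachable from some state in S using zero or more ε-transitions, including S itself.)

Start with {1, 2, 6}.
From 1 via ε: add 3, 8.
From 8 via ε: add 12.
From 12 via ε: add 7.
From 7 via ε: add 9.
From 9 via ε: add 11.
ε-closure = {1, 2, 3, 6, 7, 8, 9, 11, 12}, which has 9 states.

9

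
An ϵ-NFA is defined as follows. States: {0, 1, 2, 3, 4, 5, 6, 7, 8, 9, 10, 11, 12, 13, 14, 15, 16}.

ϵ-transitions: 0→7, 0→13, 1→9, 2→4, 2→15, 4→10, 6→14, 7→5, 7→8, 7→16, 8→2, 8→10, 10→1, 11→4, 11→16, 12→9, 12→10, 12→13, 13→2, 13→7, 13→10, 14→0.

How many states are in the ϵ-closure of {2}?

Start with {2}.
From 2 via ϵ: add 4, 15.
From 4 via ϵ: add 10.
From 10 via ϵ: add 1.
From 1 via ϵ: add 9.
ϵ-closure = {1, 2, 4, 9, 10, 15}, which has 6 states.

6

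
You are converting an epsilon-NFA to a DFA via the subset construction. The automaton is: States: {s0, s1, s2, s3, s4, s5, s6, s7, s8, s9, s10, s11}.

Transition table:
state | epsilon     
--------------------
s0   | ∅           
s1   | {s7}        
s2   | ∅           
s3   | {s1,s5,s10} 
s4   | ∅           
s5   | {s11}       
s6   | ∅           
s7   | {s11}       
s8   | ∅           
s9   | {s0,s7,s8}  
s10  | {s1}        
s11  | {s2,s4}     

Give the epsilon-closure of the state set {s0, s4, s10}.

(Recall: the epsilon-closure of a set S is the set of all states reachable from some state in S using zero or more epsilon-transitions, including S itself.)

Start with {s0, s4, s10}.
From s10 via epsilon: add s1.
From s1 via epsilon: add s7.
From s7 via epsilon: add s11.
From s11 via epsilon: add s2.
No new states can be added; the closed set is {s0, s1, s2, s4, s7, s10, s11}.

{s0, s1, s2, s4, s7, s10, s11}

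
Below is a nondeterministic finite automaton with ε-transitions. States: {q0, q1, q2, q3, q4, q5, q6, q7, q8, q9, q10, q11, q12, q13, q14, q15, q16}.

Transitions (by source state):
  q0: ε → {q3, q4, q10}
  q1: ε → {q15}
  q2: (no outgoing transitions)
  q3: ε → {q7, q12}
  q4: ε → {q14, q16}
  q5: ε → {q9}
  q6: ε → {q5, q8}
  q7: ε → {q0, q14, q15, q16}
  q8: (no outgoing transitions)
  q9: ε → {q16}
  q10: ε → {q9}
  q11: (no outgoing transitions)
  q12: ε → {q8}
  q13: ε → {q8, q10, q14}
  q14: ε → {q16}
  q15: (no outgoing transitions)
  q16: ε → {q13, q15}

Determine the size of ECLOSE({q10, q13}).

7

Start with {q10, q13}.
From q10 via ε: add q9.
From q13 via ε: add q8, q14.
From q9 via ε: add q16.
From q16 via ε: add q15.
ε-closure = {q8, q9, q10, q13, q14, q15, q16}, which has 7 states.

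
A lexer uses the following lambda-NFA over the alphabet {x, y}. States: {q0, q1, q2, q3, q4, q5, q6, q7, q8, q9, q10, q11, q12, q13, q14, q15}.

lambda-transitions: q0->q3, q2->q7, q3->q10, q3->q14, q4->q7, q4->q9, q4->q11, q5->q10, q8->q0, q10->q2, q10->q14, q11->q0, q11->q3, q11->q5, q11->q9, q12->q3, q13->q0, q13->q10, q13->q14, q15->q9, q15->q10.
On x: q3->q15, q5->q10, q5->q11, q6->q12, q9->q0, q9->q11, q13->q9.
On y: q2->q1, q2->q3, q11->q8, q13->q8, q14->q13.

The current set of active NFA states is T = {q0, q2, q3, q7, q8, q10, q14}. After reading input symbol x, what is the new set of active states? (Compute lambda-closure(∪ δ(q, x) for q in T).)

q3 on x → {q15}.
No x-transition from q0, q2, q7, q8, q10, q14.
Union after reading x: {q15}.
Now take the lambda-closure:
From q15 via lambda: add q9, q10.
From q10 via lambda: add q2, q14.
From q2 via lambda: add q7.
No new states can be added; the closed set is {q2, q7, q9, q10, q14, q15}.

{q2, q7, q9, q10, q14, q15}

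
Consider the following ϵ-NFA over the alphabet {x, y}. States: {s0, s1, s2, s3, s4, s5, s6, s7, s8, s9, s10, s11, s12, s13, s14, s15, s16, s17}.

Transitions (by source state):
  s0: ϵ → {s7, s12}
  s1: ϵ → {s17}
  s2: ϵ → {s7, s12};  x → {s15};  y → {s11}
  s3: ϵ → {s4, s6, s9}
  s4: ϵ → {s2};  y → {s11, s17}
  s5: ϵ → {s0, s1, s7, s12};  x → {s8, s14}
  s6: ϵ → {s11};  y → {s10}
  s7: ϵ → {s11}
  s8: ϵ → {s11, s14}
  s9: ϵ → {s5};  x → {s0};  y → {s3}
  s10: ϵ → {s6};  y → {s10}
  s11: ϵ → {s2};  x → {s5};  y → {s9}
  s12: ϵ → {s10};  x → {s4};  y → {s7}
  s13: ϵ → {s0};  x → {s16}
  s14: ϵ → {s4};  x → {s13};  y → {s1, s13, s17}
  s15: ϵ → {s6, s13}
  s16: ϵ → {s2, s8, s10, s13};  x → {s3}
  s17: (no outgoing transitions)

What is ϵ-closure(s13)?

{s0, s2, s6, s7, s10, s11, s12, s13}

Start with {s13}.
From s13 via ϵ: add s0.
From s0 via ϵ: add s7, s12.
From s7 via ϵ: add s11.
From s12 via ϵ: add s10.
From s10 via ϵ: add s6.
From s11 via ϵ: add s2.
No new states can be added; the closed set is {s0, s2, s6, s7, s10, s11, s12, s13}.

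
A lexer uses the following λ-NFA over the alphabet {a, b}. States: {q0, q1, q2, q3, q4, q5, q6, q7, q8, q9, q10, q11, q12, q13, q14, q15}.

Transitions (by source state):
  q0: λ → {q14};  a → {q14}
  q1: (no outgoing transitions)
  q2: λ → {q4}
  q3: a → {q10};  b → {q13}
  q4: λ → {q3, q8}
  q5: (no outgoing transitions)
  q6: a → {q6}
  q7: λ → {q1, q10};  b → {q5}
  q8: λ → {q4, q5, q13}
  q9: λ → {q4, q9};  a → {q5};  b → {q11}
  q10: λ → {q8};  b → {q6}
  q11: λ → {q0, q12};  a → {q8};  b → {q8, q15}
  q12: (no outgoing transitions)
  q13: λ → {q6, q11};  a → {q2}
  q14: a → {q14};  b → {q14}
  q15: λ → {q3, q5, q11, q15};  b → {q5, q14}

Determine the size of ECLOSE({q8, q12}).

10

Start with {q8, q12}.
From q8 via λ: add q4, q5, q13.
From q4 via λ: add q3.
From q13 via λ: add q6, q11.
From q11 via λ: add q0.
From q0 via λ: add q14.
λ-closure = {q0, q3, q4, q5, q6, q8, q11, q12, q13, q14}, which has 10 states.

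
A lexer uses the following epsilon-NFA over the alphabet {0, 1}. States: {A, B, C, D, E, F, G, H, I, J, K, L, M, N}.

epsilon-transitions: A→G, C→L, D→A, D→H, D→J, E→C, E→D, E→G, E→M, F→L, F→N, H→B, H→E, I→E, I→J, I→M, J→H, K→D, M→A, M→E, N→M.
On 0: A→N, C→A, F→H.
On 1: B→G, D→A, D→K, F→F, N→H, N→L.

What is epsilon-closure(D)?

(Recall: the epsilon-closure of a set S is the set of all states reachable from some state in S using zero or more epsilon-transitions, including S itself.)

Start with {D}.
From D via epsilon: add A, H, J.
From A via epsilon: add G.
From H via epsilon: add B, E.
From E via epsilon: add C, M.
From C via epsilon: add L.
No new states can be added; the closed set is {A, B, C, D, E, G, H, J, L, M}.

{A, B, C, D, E, G, H, J, L, M}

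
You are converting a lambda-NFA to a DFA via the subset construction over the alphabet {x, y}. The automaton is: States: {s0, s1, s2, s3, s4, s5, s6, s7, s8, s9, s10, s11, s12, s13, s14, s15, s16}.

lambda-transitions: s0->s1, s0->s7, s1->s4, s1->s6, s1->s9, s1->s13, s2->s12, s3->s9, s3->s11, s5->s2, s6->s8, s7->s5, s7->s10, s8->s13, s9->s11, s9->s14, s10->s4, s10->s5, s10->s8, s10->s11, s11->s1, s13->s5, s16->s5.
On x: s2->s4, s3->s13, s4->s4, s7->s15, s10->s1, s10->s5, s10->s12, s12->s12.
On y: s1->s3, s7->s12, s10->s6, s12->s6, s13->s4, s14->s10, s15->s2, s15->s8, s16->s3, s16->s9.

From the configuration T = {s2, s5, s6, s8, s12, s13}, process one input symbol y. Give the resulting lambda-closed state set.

{s2, s4, s5, s6, s8, s12, s13}

s12 on y → {s6}.
s13 on y → {s4}.
No y-transition from s2, s5, s6, s8.
Union after reading y: {s4, s6}.
Now take the lambda-closure:
From s6 via lambda: add s8.
From s8 via lambda: add s13.
From s13 via lambda: add s5.
From s5 via lambda: add s2.
From s2 via lambda: add s12.
No new states can be added; the closed set is {s2, s4, s5, s6, s8, s12, s13}.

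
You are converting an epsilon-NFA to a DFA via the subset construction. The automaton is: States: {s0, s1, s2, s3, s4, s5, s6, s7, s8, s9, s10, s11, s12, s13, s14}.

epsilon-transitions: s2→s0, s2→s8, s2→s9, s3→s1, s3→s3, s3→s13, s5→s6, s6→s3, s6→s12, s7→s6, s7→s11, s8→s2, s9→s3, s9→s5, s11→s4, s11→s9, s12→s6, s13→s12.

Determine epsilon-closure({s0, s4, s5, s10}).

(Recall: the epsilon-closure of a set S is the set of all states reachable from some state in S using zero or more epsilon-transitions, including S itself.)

{s0, s1, s3, s4, s5, s6, s10, s12, s13}

Start with {s0, s4, s5, s10}.
From s5 via epsilon: add s6.
From s6 via epsilon: add s3, s12.
From s3 via epsilon: add s1, s13.
No new states can be added; the closed set is {s0, s1, s3, s4, s5, s6, s10, s12, s13}.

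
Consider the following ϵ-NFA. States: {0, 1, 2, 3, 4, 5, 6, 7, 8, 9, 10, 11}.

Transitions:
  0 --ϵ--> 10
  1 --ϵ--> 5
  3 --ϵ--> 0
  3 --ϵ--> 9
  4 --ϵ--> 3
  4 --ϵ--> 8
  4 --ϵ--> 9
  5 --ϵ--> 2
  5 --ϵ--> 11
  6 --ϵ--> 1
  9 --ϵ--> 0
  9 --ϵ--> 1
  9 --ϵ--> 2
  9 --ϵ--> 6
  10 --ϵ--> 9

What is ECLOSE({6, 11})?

{1, 2, 5, 6, 11}

Start with {6, 11}.
From 6 via ϵ: add 1.
From 1 via ϵ: add 5.
From 5 via ϵ: add 2.
No new states can be added; the closed set is {1, 2, 5, 6, 11}.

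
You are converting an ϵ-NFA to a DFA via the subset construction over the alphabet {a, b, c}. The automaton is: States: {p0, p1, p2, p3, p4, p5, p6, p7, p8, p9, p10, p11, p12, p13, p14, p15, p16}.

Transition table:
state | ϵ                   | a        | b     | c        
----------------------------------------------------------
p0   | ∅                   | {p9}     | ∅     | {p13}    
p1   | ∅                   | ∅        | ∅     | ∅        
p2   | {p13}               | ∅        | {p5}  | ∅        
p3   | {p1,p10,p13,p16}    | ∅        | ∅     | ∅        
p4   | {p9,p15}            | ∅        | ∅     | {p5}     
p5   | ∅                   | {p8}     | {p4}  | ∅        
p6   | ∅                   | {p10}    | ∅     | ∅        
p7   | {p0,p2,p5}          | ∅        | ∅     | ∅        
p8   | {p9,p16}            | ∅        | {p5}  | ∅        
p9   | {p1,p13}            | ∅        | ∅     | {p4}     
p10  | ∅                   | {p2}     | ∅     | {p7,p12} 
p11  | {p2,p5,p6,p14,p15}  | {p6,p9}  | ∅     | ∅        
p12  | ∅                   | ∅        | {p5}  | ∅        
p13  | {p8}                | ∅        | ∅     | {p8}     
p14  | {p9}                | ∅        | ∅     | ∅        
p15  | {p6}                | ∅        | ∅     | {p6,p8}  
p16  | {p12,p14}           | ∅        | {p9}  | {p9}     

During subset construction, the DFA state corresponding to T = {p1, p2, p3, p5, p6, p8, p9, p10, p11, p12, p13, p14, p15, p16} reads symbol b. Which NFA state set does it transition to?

p2 on b → {p5}.
p5 on b → {p4}.
p8 on b → {p5}.
p12 on b → {p5}.
p16 on b → {p9}.
No b-transition from p1, p3, p6, p9, p10, p11, p13, p14, p15.
Union after reading b: {p4, p5, p9}.
Now take the ϵ-closure:
From p4 via ϵ: add p15.
From p9 via ϵ: add p1, p13.
From p13 via ϵ: add p8.
From p15 via ϵ: add p6.
From p8 via ϵ: add p16.
From p16 via ϵ: add p12, p14.
No new states can be added; the closed set is {p1, p4, p5, p6, p8, p9, p12, p13, p14, p15, p16}.

{p1, p4, p5, p6, p8, p9, p12, p13, p14, p15, p16}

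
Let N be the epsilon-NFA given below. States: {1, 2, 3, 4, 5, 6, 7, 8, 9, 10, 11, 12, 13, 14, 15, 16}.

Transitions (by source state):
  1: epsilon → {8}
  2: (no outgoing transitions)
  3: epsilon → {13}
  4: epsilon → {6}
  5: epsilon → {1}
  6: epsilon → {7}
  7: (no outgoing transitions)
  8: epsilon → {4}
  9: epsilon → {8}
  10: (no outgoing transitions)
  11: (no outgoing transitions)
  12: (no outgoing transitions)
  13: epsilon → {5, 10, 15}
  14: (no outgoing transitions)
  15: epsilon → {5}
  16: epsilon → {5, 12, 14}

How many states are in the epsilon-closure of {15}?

7

Start with {15}.
From 15 via epsilon: add 5.
From 5 via epsilon: add 1.
From 1 via epsilon: add 8.
From 8 via epsilon: add 4.
From 4 via epsilon: add 6.
From 6 via epsilon: add 7.
epsilon-closure = {1, 4, 5, 6, 7, 8, 15}, which has 7 states.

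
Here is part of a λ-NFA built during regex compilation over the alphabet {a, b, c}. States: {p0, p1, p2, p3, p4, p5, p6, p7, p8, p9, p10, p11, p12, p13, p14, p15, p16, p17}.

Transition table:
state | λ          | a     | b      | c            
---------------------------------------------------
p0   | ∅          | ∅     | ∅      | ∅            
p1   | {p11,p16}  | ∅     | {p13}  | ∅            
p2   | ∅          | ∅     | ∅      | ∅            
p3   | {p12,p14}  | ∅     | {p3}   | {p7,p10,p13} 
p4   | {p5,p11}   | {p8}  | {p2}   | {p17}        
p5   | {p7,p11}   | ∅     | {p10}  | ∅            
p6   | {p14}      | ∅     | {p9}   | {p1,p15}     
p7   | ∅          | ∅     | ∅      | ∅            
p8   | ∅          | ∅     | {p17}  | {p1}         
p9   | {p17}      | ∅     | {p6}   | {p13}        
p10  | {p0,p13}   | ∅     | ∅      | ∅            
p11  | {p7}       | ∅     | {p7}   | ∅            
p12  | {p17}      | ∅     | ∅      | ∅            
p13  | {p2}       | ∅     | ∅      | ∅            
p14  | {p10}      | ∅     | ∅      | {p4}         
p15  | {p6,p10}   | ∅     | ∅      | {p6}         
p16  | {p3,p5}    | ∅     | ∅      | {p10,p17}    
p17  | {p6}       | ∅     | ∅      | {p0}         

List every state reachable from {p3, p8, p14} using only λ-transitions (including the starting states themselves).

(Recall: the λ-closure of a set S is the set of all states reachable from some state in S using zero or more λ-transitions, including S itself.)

{p0, p2, p3, p6, p8, p10, p12, p13, p14, p17}

Start with {p3, p8, p14}.
From p3 via λ: add p12.
From p14 via λ: add p10.
From p10 via λ: add p0, p13.
From p12 via λ: add p17.
From p13 via λ: add p2.
From p17 via λ: add p6.
No new states can be added; the closed set is {p0, p2, p3, p6, p8, p10, p12, p13, p14, p17}.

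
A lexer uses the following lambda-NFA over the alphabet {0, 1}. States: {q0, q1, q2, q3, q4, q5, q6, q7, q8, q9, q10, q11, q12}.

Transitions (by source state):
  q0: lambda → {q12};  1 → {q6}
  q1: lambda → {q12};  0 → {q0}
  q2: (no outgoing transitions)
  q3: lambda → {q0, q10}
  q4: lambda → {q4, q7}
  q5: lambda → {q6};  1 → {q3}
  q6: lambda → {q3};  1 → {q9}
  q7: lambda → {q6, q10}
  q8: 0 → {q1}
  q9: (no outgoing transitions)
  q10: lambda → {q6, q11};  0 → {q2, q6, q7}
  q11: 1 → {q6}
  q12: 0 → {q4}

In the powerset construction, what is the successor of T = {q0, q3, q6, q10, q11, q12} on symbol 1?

{q0, q3, q6, q9, q10, q11, q12}

q0 on 1 → {q6}.
q6 on 1 → {q9}.
q11 on 1 → {q6}.
No 1-transition from q3, q10, q12.
Union after reading 1: {q6, q9}.
Now take the lambda-closure:
From q6 via lambda: add q3.
From q3 via lambda: add q0, q10.
From q0 via lambda: add q12.
From q10 via lambda: add q11.
No new states can be added; the closed set is {q0, q3, q6, q9, q10, q11, q12}.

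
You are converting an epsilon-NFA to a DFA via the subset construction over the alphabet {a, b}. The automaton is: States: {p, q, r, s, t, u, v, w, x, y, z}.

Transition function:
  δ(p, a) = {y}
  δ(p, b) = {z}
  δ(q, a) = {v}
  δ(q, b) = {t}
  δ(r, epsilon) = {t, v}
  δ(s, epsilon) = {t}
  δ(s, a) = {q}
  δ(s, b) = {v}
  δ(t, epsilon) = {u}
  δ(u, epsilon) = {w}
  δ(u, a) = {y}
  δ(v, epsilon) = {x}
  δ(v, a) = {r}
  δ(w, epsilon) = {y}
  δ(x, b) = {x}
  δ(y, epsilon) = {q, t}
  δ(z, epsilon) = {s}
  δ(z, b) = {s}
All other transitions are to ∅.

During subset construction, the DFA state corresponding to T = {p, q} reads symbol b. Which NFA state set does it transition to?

p on b → {z}.
q on b → {t}.
Union after reading b: {t, z}.
Now take the epsilon-closure:
From t via epsilon: add u.
From z via epsilon: add s.
From u via epsilon: add w.
From w via epsilon: add y.
From y via epsilon: add q.
No new states can be added; the closed set is {q, s, t, u, w, y, z}.

{q, s, t, u, w, y, z}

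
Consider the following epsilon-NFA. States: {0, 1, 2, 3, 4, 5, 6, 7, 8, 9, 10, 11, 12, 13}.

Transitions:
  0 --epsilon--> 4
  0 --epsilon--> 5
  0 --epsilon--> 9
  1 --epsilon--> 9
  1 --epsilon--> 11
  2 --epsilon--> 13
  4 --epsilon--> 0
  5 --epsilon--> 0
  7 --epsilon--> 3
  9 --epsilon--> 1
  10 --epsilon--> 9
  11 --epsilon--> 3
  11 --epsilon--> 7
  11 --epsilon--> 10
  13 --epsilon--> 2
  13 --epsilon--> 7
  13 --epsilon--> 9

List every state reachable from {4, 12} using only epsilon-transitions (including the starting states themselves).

{0, 1, 3, 4, 5, 7, 9, 10, 11, 12}

Start with {4, 12}.
From 4 via epsilon: add 0.
From 0 via epsilon: add 5, 9.
From 9 via epsilon: add 1.
From 1 via epsilon: add 11.
From 11 via epsilon: add 3, 7, 10.
No new states can be added; the closed set is {0, 1, 3, 4, 5, 7, 9, 10, 11, 12}.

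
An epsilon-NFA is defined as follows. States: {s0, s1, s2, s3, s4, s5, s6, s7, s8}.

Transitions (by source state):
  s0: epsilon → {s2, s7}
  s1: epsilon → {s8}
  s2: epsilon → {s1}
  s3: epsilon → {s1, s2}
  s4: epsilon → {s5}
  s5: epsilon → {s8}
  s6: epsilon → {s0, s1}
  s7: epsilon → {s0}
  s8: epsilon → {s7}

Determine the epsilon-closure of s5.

Start with {s5}.
From s5 via epsilon: add s8.
From s8 via epsilon: add s7.
From s7 via epsilon: add s0.
From s0 via epsilon: add s2.
From s2 via epsilon: add s1.
No new states can be added; the closed set is {s0, s1, s2, s5, s7, s8}.

{s0, s1, s2, s5, s7, s8}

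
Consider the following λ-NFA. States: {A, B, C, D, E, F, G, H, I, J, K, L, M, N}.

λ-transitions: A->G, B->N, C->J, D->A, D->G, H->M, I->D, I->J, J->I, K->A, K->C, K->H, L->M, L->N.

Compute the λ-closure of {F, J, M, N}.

Start with {F, J, M, N}.
From J via λ: add I.
From I via λ: add D.
From D via λ: add A, G.
No new states can be added; the closed set is {A, D, F, G, I, J, M, N}.

{A, D, F, G, I, J, M, N}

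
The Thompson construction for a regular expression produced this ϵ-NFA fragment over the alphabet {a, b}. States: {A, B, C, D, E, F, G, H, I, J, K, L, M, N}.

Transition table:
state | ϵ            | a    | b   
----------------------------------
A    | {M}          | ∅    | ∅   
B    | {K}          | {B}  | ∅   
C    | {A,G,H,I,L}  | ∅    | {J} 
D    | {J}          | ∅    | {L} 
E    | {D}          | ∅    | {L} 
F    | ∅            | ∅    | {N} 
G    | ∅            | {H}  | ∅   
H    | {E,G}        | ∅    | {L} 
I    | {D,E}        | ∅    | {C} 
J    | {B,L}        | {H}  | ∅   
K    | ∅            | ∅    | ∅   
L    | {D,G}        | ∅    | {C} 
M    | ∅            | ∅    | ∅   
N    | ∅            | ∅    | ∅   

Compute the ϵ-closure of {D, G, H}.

Start with {D, G, H}.
From D via ϵ: add J.
From H via ϵ: add E.
From J via ϵ: add B, L.
From B via ϵ: add K.
No new states can be added; the closed set is {B, D, E, G, H, J, K, L}.

{B, D, E, G, H, J, K, L}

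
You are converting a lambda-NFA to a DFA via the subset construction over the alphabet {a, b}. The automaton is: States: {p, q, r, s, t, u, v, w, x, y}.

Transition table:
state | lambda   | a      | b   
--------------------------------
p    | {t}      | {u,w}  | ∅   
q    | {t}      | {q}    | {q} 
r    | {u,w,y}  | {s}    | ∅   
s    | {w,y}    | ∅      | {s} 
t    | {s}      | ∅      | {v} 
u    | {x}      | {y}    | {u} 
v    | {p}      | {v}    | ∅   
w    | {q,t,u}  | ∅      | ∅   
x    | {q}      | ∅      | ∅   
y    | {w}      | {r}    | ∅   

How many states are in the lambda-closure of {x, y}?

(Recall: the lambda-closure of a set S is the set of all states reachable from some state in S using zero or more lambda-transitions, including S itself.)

7

Start with {x, y}.
From x via lambda: add q.
From y via lambda: add w.
From q via lambda: add t.
From w via lambda: add u.
From t via lambda: add s.
lambda-closure = {q, s, t, u, w, x, y}, which has 7 states.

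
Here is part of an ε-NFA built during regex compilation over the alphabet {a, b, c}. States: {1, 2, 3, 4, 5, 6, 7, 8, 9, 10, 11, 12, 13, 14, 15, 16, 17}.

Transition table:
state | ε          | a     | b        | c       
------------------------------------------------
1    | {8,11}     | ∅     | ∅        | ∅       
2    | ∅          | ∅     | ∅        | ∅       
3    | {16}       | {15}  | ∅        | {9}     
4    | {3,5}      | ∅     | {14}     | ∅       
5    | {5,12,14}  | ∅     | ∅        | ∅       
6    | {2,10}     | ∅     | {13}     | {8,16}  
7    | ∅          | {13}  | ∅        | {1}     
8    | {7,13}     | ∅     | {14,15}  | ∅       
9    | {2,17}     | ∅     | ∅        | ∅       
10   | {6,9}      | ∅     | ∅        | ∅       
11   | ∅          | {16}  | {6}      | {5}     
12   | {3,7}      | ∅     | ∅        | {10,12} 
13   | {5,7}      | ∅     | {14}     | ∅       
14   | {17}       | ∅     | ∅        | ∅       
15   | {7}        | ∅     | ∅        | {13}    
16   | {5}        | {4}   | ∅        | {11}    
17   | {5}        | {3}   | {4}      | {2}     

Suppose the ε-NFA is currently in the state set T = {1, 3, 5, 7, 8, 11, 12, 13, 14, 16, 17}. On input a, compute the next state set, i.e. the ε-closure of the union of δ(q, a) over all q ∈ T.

3 on a → {15}.
7 on a → {13}.
11 on a → {16}.
16 on a → {4}.
17 on a → {3}.
No a-transition from 1, 5, 8, 12, 13, 14.
Union after reading a: {3, 4, 13, 15, 16}.
Now take the ε-closure:
From 4 via ε: add 5.
From 13 via ε: add 7.
From 5 via ε: add 12, 14.
From 14 via ε: add 17.
No new states can be added; the closed set is {3, 4, 5, 7, 12, 13, 14, 15, 16, 17}.

{3, 4, 5, 7, 12, 13, 14, 15, 16, 17}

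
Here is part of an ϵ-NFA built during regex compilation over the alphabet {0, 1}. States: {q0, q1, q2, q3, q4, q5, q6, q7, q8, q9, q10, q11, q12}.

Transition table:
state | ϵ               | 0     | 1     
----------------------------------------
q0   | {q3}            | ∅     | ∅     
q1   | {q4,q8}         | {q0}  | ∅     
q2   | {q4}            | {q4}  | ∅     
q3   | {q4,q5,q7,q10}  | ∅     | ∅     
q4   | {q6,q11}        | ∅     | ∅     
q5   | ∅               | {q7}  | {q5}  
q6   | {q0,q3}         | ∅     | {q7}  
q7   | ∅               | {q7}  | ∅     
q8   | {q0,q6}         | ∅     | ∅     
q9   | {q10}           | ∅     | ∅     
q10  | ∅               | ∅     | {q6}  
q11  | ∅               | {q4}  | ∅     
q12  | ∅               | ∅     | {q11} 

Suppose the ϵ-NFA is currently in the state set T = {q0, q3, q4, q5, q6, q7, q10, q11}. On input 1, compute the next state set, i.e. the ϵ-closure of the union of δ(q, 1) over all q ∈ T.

{q0, q3, q4, q5, q6, q7, q10, q11}

q5 on 1 → {q5}.
q6 on 1 → {q7}.
q10 on 1 → {q6}.
No 1-transition from q0, q3, q4, q7, q11.
Union after reading 1: {q5, q6, q7}.
Now take the ϵ-closure:
From q6 via ϵ: add q0, q3.
From q3 via ϵ: add q4, q10.
From q4 via ϵ: add q11.
No new states can be added; the closed set is {q0, q3, q4, q5, q6, q7, q10, q11}.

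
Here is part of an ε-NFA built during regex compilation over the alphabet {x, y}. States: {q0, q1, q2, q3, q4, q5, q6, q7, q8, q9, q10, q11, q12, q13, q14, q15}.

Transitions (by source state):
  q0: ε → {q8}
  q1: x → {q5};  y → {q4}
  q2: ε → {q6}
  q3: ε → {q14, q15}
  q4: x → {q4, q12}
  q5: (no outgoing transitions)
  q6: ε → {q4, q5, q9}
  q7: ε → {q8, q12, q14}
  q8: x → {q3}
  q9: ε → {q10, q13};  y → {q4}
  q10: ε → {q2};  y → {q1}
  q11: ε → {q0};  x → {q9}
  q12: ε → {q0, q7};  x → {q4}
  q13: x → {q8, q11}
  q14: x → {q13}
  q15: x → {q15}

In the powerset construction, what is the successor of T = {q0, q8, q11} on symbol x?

{q2, q3, q4, q5, q6, q9, q10, q13, q14, q15}

q8 on x → {q3}.
q11 on x → {q9}.
No x-transition from q0.
Union after reading x: {q3, q9}.
Now take the ε-closure:
From q3 via ε: add q14, q15.
From q9 via ε: add q10, q13.
From q10 via ε: add q2.
From q2 via ε: add q6.
From q6 via ε: add q4, q5.
No new states can be added; the closed set is {q2, q3, q4, q5, q6, q9, q10, q13, q14, q15}.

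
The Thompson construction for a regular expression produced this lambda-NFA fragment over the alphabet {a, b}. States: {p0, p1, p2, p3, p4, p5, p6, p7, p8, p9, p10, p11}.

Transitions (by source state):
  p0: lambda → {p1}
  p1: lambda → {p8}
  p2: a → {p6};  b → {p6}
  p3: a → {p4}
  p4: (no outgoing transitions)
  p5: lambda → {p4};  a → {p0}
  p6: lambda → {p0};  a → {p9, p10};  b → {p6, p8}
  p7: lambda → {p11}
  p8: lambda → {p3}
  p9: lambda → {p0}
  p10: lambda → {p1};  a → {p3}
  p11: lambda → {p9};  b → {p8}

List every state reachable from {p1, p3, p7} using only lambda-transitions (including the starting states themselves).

{p0, p1, p3, p7, p8, p9, p11}

Start with {p1, p3, p7}.
From p1 via lambda: add p8.
From p7 via lambda: add p11.
From p11 via lambda: add p9.
From p9 via lambda: add p0.
No new states can be added; the closed set is {p0, p1, p3, p7, p8, p9, p11}.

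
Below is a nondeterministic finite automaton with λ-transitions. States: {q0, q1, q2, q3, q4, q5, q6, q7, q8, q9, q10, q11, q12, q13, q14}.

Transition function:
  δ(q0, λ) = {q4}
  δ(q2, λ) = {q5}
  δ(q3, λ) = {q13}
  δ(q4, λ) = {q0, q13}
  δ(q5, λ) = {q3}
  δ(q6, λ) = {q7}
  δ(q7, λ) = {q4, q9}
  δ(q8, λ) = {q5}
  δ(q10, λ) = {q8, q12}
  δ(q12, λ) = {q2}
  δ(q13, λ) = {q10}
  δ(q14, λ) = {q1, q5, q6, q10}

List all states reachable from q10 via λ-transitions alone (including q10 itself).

Start with {q10}.
From q10 via λ: add q8, q12.
From q8 via λ: add q5.
From q12 via λ: add q2.
From q5 via λ: add q3.
From q3 via λ: add q13.
No new states can be added; the closed set is {q2, q3, q5, q8, q10, q12, q13}.

{q2, q3, q5, q8, q10, q12, q13}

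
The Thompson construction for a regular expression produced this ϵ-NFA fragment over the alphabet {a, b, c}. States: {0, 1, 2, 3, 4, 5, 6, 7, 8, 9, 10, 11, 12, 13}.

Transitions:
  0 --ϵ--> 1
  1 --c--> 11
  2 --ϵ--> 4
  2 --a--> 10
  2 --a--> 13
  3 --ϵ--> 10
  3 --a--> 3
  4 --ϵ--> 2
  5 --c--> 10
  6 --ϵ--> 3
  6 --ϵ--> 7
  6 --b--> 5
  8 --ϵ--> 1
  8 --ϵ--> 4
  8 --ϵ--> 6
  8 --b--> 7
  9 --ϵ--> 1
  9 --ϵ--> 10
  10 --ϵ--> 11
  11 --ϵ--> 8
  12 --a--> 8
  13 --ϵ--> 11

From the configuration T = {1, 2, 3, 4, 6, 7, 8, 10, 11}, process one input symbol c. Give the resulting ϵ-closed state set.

1 on c → {11}.
No c-transition from 2, 3, 4, 6, 7, 8, 10, 11.
Union after reading c: {11}.
Now take the ϵ-closure:
From 11 via ϵ: add 8.
From 8 via ϵ: add 1, 4, 6.
From 4 via ϵ: add 2.
From 6 via ϵ: add 3, 7.
From 3 via ϵ: add 10.
No new states can be added; the closed set is {1, 2, 3, 4, 6, 7, 8, 10, 11}.

{1, 2, 3, 4, 6, 7, 8, 10, 11}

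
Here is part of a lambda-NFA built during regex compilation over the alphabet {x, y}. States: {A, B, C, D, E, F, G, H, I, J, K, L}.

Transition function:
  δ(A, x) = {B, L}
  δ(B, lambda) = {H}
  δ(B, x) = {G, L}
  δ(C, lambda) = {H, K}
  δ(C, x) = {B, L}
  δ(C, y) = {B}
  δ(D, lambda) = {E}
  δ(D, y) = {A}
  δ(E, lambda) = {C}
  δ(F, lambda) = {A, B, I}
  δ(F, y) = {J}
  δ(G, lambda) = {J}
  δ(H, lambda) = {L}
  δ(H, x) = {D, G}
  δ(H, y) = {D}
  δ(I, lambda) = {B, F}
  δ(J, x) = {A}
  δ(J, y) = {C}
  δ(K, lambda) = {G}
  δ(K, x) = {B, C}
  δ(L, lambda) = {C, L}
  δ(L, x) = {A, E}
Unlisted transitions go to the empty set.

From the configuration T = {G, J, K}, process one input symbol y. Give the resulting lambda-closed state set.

J on y → {C}.
No y-transition from G, K.
Union after reading y: {C}.
Now take the lambda-closure:
From C via lambda: add H, K.
From H via lambda: add L.
From K via lambda: add G.
From G via lambda: add J.
No new states can be added; the closed set is {C, G, H, J, K, L}.

{C, G, H, J, K, L}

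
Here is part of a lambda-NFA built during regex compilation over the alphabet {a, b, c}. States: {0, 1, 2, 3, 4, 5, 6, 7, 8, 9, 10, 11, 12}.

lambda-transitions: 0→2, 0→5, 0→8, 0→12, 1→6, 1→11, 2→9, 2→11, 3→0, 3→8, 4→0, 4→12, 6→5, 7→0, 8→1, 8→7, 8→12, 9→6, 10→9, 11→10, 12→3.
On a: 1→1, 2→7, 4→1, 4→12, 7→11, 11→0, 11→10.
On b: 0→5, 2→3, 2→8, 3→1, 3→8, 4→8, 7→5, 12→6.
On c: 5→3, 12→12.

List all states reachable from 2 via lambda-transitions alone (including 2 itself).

{2, 5, 6, 9, 10, 11}

Start with {2}.
From 2 via lambda: add 9, 11.
From 9 via lambda: add 6.
From 11 via lambda: add 10.
From 6 via lambda: add 5.
No new states can be added; the closed set is {2, 5, 6, 9, 10, 11}.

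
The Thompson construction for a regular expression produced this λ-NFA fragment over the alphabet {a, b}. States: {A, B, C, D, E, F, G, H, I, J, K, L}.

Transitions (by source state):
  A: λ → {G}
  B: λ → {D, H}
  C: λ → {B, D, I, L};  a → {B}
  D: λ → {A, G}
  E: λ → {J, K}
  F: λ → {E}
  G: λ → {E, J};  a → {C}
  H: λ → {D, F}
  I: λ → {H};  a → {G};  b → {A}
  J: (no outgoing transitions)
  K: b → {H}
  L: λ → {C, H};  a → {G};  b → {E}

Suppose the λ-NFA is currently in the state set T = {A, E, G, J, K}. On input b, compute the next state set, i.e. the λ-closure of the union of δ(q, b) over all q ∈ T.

{A, D, E, F, G, H, J, K}

K on b → {H}.
No b-transition from A, E, G, J.
Union after reading b: {H}.
Now take the λ-closure:
From H via λ: add D, F.
From D via λ: add A, G.
From F via λ: add E.
From E via λ: add J, K.
No new states can be added; the closed set is {A, D, E, F, G, H, J, K}.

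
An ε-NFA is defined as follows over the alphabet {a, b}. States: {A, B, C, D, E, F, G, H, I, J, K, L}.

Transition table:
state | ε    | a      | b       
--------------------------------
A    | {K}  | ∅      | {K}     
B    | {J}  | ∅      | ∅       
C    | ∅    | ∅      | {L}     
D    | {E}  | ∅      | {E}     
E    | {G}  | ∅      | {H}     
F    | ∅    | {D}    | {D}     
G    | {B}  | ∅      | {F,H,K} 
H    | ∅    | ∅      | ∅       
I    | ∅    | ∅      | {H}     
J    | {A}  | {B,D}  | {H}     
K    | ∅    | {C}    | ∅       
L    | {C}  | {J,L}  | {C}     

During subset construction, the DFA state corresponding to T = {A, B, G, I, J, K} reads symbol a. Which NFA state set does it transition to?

{A, B, C, D, E, G, J, K}

J on a → {B, D}.
K on a → {C}.
No a-transition from A, B, G, I.
Union after reading a: {B, C, D}.
Now take the ε-closure:
From B via ε: add J.
From D via ε: add E.
From E via ε: add G.
From J via ε: add A.
From A via ε: add K.
No new states can be added; the closed set is {A, B, C, D, E, G, J, K}.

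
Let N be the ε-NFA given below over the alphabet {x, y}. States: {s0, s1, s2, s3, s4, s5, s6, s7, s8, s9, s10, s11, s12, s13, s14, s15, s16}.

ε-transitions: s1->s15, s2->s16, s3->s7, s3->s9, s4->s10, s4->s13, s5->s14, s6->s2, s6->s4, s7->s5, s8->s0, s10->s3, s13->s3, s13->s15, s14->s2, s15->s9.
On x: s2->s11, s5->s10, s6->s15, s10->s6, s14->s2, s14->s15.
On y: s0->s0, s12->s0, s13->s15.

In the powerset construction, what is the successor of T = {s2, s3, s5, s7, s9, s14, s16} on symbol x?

s2 on x → {s11}.
s5 on x → {s10}.
s14 on x → {s2, s15}.
No x-transition from s3, s7, s9, s16.
Union after reading x: {s2, s10, s11, s15}.
Now take the ε-closure:
From s2 via ε: add s16.
From s10 via ε: add s3.
From s15 via ε: add s9.
From s3 via ε: add s7.
From s7 via ε: add s5.
From s5 via ε: add s14.
No new states can be added; the closed set is {s2, s3, s5, s7, s9, s10, s11, s14, s15, s16}.

{s2, s3, s5, s7, s9, s10, s11, s14, s15, s16}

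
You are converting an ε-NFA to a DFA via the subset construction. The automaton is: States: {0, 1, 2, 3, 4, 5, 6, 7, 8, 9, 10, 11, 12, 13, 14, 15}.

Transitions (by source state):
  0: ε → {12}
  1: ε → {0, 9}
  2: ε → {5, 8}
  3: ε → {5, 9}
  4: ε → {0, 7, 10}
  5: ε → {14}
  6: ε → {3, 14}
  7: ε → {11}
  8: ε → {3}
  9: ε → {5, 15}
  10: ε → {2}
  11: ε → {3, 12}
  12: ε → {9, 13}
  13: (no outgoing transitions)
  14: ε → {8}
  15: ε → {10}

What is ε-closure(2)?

{2, 3, 5, 8, 9, 10, 14, 15}

Start with {2}.
From 2 via ε: add 5, 8.
From 5 via ε: add 14.
From 8 via ε: add 3.
From 3 via ε: add 9.
From 9 via ε: add 15.
From 15 via ε: add 10.
No new states can be added; the closed set is {2, 3, 5, 8, 9, 10, 14, 15}.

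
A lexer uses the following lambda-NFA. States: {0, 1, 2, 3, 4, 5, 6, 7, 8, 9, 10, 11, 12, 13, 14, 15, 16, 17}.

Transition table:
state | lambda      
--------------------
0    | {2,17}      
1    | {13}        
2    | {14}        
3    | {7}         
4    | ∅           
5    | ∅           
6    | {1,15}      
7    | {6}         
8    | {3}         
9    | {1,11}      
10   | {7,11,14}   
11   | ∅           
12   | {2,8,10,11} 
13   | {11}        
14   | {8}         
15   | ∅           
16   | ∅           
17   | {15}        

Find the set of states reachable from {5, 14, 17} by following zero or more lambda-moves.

Start with {5, 14, 17}.
From 14 via lambda: add 8.
From 17 via lambda: add 15.
From 8 via lambda: add 3.
From 3 via lambda: add 7.
From 7 via lambda: add 6.
From 6 via lambda: add 1.
From 1 via lambda: add 13.
From 13 via lambda: add 11.
No new states can be added; the closed set is {1, 3, 5, 6, 7, 8, 11, 13, 14, 15, 17}.

{1, 3, 5, 6, 7, 8, 11, 13, 14, 15, 17}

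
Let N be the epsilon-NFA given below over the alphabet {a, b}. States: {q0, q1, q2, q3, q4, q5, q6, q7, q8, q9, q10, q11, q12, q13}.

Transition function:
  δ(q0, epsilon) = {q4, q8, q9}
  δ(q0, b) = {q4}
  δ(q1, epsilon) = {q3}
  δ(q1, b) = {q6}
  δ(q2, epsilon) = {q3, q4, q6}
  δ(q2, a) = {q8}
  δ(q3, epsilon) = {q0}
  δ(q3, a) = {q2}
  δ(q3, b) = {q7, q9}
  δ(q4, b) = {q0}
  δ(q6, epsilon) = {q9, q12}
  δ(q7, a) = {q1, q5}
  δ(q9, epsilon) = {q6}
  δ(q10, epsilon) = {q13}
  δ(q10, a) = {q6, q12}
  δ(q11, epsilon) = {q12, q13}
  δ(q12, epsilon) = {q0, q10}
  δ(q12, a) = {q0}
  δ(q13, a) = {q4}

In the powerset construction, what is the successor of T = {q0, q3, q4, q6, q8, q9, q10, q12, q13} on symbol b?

{q0, q4, q6, q7, q8, q9, q10, q12, q13}

q0 on b → {q4}.
q3 on b → {q7, q9}.
q4 on b → {q0}.
No b-transition from q6, q8, q9, q10, q12, q13.
Union after reading b: {q0, q4, q7, q9}.
Now take the epsilon-closure:
From q0 via epsilon: add q8.
From q9 via epsilon: add q6.
From q6 via epsilon: add q12.
From q12 via epsilon: add q10.
From q10 via epsilon: add q13.
No new states can be added; the closed set is {q0, q4, q6, q7, q8, q9, q10, q12, q13}.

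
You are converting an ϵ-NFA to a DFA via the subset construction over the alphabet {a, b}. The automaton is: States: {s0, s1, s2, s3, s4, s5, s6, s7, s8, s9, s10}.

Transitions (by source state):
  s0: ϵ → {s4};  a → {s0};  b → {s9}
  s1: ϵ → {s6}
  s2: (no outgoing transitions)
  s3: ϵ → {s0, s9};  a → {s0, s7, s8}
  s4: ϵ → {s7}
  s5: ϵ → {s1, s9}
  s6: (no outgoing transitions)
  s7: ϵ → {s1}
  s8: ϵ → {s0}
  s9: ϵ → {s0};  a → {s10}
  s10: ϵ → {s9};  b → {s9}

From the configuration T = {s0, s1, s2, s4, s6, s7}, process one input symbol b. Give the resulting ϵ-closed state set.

{s0, s1, s4, s6, s7, s9}

s0 on b → {s9}.
No b-transition from s1, s2, s4, s6, s7.
Union after reading b: {s9}.
Now take the ϵ-closure:
From s9 via ϵ: add s0.
From s0 via ϵ: add s4.
From s4 via ϵ: add s7.
From s7 via ϵ: add s1.
From s1 via ϵ: add s6.
No new states can be added; the closed set is {s0, s1, s4, s6, s7, s9}.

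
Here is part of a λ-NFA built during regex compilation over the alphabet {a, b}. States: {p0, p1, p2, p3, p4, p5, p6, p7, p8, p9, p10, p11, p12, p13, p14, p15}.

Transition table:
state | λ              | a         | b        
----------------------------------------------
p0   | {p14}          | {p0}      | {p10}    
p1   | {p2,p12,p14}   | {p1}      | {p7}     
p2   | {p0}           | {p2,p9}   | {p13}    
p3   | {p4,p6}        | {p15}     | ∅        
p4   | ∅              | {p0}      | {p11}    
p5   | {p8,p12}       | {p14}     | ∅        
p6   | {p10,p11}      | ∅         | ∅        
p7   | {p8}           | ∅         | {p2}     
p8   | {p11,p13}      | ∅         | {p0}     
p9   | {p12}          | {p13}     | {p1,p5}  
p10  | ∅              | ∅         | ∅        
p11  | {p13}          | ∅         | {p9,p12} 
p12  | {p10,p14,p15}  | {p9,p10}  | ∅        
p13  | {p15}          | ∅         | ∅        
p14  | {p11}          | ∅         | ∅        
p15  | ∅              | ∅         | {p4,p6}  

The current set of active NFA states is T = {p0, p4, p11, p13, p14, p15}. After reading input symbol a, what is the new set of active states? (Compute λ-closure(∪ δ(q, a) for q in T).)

{p0, p11, p13, p14, p15}

p0 on a → {p0}.
p4 on a → {p0}.
No a-transition from p11, p13, p14, p15.
Union after reading a: {p0}.
Now take the λ-closure:
From p0 via λ: add p14.
From p14 via λ: add p11.
From p11 via λ: add p13.
From p13 via λ: add p15.
No new states can be added; the closed set is {p0, p11, p13, p14, p15}.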